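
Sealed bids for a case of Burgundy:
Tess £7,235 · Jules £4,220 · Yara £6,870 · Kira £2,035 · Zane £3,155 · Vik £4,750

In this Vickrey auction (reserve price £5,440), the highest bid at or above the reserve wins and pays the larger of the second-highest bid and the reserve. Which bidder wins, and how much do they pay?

Bids in order: 7,235 (Tess) > 6,870 (Yara) > 4,750 (Vik) > 4,220 (Jules) > 3,155 (Zane) > 2,035 (Kira)
Tess has the top bid at or above the reserve (£7,235).
Second-highest bid £6,870 exceeds the reserve £5,440 → payment £6,870.

Tess pays £6,870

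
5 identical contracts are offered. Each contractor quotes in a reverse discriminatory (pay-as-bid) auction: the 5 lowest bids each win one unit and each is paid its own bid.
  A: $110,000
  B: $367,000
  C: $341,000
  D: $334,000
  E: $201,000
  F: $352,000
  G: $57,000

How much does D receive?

Sorting: 57,000 (G), 110,000 (A), 201,000 (E), 334,000 (D), 341,000 (C), 352,000 (F), 367,000 (B)
Lowest 5: G, A, E, D, C.
D wins → own bid $334,000.

D is paid $334,000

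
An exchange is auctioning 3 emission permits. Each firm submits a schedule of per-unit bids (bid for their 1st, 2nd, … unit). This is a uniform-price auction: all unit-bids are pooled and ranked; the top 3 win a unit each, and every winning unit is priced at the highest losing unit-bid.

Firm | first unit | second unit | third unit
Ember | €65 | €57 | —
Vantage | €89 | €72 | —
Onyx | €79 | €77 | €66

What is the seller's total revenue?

Merging the schedules and taking the best 3: 89 (Vantage-1), 79 (Onyx-1), 77 (Onyx-2)
The (k+1)-th unit-bid is €72.
Allocation: Onyx 2, Vantage 1. Every unit priced at €72.
Revenue = 3 × 72 = €216.

Total revenue: €216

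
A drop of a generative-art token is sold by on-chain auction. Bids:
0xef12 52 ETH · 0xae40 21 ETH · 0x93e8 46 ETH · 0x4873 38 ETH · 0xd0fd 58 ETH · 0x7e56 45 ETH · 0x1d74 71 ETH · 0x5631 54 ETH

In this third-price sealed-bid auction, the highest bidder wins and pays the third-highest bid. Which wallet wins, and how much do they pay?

Third-price sealed-bid auction: the highest bidder wins and pays the third-highest bid.
Sorting bids: 71 (0x1d74) > 58 (0xd0fd) > 54 (0x5631) > 52 (0xef12) > 46 (0x93e8) > 45 (0x7e56) > …
0x1d74 is highest; pays the third-highest bid, 54 ETH.

0x1d74 pays 54 ETH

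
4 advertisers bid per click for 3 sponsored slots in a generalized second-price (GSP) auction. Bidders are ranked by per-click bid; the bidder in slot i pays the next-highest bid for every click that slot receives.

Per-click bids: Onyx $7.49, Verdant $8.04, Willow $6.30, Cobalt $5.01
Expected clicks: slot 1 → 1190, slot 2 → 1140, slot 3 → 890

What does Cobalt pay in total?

Cobalt pays $0.00

Per-click bids in order: $8.04 (Verdant) > $7.49 (Onyx) > $6.30 (Willow) > $5.01 (Cobalt)
Cobalt ranks below slot 3 → no slot, pays nothing.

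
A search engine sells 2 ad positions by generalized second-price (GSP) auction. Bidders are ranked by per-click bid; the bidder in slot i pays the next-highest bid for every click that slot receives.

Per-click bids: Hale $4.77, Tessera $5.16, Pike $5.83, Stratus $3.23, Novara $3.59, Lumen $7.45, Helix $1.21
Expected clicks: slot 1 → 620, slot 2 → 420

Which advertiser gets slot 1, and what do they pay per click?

Lumen; $5.83 per click

Sorting advertisers: $7.45 (Lumen) > $5.83 (Pike) > $5.16 (Tessera) > …
Slot 1 goes to the first-ranked bidder, Lumen, who pays the next bid down: $5.83/click.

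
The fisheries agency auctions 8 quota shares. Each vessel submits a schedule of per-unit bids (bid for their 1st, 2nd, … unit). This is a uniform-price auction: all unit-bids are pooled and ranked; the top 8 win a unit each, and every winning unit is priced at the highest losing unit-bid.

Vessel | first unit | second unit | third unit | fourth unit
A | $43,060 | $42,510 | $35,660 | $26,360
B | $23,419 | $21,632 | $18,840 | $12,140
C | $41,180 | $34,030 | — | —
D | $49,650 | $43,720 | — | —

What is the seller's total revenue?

Pooled unit-bids ranked (top 8): 49,650 (D-1), 43,720 (D-2), 43,060 (A-1), 42,510 (A-2), 41,180 (C-1), 35,660 (A-3), 34,030 (C-2), 26,360 (A-4)
Highest rejected unit-bid = $23,419.
Allocation: A 4, C 2, D 2. Every unit priced at $23,419.
Revenue = 8 × 23,419 = $187,352.

Total revenue: $187,352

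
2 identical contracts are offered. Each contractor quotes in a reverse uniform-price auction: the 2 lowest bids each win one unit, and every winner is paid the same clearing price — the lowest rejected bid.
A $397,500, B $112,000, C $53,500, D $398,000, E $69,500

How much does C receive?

C is paid $112,000

Bids ranked low→high: 53,500 (C), 69,500 (E), 112,000 (B), 397,500 (A), …
Winners (2 units): C, E.
First losing bid is B's $112,000, which sets the uniform price.
C wins → is paid $112,000.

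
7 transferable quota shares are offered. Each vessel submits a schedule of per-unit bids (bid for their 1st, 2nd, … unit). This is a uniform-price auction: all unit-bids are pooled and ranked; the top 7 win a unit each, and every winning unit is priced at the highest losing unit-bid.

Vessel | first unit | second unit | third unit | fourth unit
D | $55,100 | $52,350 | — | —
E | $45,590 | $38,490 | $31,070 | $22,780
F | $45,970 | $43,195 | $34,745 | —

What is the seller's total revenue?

Pooled unit-bids ranked (top 7): 55,100 (D-1), 52,350 (D-2), 45,970 (F-1), 45,590 (E-1), 43,195 (F-2), 38,490 (E-2), 34,745 (F-3)
First bid not allocated: $31,070.
Allocation: D 2, E 2, F 3. Every unit priced at $31,070.
Revenue = 7 × 31,070 = $217,490.

Total revenue: $217,490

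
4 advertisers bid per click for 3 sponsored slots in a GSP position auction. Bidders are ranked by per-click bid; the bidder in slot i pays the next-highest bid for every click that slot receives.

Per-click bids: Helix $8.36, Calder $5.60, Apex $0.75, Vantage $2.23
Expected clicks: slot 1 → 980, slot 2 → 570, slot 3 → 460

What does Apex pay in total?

Per-click bids in order: $8.36 (Helix) > $5.60 (Calder) > $2.23 (Vantage) > $0.75 (Apex)
Apex ranks below slot 3 → no slot, pays nothing.

Apex pays $0.00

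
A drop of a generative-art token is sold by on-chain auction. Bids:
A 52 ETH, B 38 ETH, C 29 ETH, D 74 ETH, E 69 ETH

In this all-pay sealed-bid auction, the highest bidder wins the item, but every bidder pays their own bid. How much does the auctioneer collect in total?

Total revenue: 262 ETH

Sorting bids: 74 (D) > 69 (E) > 52 (A) > 38 (B) > 29 (C)
Every bidder forfeits their bid regardless of winning.
Revenue = 52 + 38 + 29 + 74 + 69 = 262 ETH.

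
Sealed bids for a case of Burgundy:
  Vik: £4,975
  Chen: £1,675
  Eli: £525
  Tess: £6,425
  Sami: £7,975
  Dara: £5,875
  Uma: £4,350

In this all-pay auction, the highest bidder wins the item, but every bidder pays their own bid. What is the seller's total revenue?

Total revenue: £31,800

Bids in order: 7,975 (Sami) > 6,425 (Tess) > 5,875 (Dara) > 4,975 (Vik) > 4,350 (Uma) > 1,675 (Chen) > …
Every bidder forfeits their bid regardless of winning.
Revenue = 4,975 + 1,675 + 525 + 6,425 + 7,975 + 5,875 + 4,350 = £31,800.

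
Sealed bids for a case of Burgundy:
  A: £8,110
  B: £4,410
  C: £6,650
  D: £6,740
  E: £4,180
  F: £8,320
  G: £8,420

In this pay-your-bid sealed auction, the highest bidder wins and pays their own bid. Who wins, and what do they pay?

G pays £8,420

Pay-your-bid sealed auction: the highest bidder wins and pays their own bid.
Bids ranked: 8,420 (G) > 8,320 (F) > 8,110 (A) > 6,740 (D) > 6,650 (C) > 4,410 (B) > …
G has the highest bid and pays exactly that: £8,420.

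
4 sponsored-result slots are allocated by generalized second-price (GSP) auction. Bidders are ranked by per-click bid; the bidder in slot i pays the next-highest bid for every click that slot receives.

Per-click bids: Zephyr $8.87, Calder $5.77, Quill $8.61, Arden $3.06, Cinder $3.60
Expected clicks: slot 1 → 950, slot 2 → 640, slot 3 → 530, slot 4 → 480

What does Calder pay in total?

Per-click bids in order: $8.87 (Zephyr) > $8.61 (Quill) > $5.77 (Calder) > $3.60 (Cinder) > $3.06 (Arden)
Calder holds slot 3 → pays next bid $3.60 × 530 clicks = $1908.00.

Calder pays $1908.00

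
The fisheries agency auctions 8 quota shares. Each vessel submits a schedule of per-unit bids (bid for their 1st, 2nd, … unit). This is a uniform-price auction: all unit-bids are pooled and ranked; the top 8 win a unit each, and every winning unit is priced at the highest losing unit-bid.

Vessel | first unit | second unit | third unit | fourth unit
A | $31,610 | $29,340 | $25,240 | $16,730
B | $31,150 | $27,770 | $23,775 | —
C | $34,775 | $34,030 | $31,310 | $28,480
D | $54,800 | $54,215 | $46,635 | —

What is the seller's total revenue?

Total revenue: $234,720

Pooled unit-bids ranked (top 8): 54,800 (D-1), 54,215 (D-2), 46,635 (D-3), 34,775 (C-1), 34,030 (C-2), 31,610 (A-1), 31,310 (C-3), 31,150 (B-1)
First bid not allocated: $29,340.
Allocation: A 1, B 1, C 3, D 3. Every unit priced at $29,340.
Revenue = 8 × 29,340 = $234,720.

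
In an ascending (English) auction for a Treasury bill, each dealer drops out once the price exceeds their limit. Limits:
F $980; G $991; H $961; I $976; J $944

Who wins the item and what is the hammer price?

Rule: the price rises until one bidder remains; the winner pays the price at which the last rival dropped out.
Sorting limits: 991 (G) > 980 (F) > 976 (I) > 961 (H) > 944 (J)
Bidding ends when F exits at $980; G takes it.

G wins at $980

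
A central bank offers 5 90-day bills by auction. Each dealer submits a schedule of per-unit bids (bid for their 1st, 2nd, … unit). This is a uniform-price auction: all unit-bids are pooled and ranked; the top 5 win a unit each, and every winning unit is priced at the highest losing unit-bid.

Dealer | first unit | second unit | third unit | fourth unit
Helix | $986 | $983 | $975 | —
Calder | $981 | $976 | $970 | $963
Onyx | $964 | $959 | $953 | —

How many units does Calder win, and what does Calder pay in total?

All unit-bids, highest first — top 5: 986 (Helix-1), 983 (Helix-2), 981 (Calder-1), 976 (Calder-2), 975 (Helix-3)
Highest rejected unit-bid = $970.
Calder wins 2 unit(s) at $970 each.

Calder: 2 units, pays $1,940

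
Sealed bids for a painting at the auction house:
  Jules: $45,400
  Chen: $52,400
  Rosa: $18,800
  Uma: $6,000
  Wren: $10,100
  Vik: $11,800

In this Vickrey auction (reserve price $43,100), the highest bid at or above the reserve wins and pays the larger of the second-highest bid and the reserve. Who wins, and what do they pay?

Chen pays $45,400

Bids in order: 52,400 (Chen) > 45,400 (Jules) > 18,800 (Rosa) > 11,800 (Vik) > 10,100 (Wren) > 6,000 (Uma)
Chen has the top bid at or above the reserve ($52,400).
max(second-highest $45,400, reserve $43,100) = $45,400; the reserve does not bind.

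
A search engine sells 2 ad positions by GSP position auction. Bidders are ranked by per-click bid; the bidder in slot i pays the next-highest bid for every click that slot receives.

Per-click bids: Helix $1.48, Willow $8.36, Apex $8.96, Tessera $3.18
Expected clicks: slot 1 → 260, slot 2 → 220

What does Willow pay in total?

Sorting advertisers: $8.96 (Apex) > $8.36 (Willow) > $3.18 (Tessera) > …
Willow holds slot 2 → pays next bid $3.18 × 220 clicks = $699.60.

Willow pays $699.60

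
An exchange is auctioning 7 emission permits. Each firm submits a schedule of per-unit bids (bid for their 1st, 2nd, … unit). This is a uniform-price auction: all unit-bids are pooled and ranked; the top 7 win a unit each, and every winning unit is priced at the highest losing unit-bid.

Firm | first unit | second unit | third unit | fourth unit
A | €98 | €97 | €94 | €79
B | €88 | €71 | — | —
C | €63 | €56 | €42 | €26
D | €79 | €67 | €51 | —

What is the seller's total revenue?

Total revenue: €469

All unit-bids, highest first — top 7: 98 (A-1), 97 (A-2), 94 (A-3), 88 (B-1), 79 (A-4), 79 (D-1), 71 (B-2)
The (k+1)-th unit-bid is €67.
Allocation: A 4, B 2, D 1. Every unit priced at €67.
Revenue = 7 × 67 = €469.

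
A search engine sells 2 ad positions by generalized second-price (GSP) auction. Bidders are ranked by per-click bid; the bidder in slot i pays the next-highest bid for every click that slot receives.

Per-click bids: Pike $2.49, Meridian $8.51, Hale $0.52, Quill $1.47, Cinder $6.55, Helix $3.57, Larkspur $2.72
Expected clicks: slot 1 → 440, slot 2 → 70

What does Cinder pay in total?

Cinder pays $249.90

Sorting advertisers: $8.51 (Meridian) > $6.55 (Cinder) > $3.57 (Helix) > …
Cinder holds slot 2 → pays next bid $3.57 × 70 clicks = $249.90.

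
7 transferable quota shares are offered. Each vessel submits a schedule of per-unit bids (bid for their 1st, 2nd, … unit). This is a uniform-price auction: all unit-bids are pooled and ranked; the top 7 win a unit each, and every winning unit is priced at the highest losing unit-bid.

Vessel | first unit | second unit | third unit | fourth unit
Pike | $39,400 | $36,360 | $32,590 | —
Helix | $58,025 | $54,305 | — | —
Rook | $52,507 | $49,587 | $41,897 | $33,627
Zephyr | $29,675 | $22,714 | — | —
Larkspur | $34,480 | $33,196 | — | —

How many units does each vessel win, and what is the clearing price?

Helix 2, Pike 2, Rook 3; clearing price $34,480

All unit-bids, highest first — top 7: 58,025 (Helix-1), 54,305 (Helix-2), 52,507 (Rook-1), 49,587 (Rook-2), 41,897 (Rook-3), 39,400 (Pike-1), 36,360 (Pike-2)
The (k+1)-th unit-bid is $34,480.
Allocation: Helix 2, Pike 2, Rook 3.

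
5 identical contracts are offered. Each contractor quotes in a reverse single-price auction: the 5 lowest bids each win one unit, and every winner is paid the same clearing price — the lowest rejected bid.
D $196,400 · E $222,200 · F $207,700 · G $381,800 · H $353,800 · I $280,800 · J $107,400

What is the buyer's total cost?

Sorting: 107,400 (J), 196,400 (D), 207,700 (F), 222,200 (E), 280,800 (I), 353,800 (H), 381,800 (G)
The 5 lowest are J, D, F, E, I.
Clearing price = lowest rejected bid = $353,800.
Total cost = 5 × $353,800 = $1,769,000.

Total cost: $1,769,000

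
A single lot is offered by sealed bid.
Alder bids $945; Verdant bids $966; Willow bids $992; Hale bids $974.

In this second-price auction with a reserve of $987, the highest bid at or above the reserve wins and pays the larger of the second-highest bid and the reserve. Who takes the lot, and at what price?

Willow pays $987

Rule: the highest bid at or above the reserve wins and pays the larger of the second-highest bid and the reserve.
Bids in order: 992 (Willow) > 974 (Hale) > 966 (Verdant) > 945 (Alder)
Highest eligible bid: Willow at $992.
Second-highest bid $974 is below the reserve $987, so the reserve binds → payment $987.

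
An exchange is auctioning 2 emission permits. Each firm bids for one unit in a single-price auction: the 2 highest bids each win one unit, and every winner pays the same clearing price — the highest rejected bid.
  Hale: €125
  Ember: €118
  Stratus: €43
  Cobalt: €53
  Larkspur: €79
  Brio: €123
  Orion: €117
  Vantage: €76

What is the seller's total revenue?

Total revenue: €236

Bids ranked high→low: 125 (Hale), 123 (Brio), 118 (Ember), 117 (Orion), …
Top 2: Hale, Brio.
Clearing price = highest rejected bid = €118.
Total revenue = 2 × €118 = €236.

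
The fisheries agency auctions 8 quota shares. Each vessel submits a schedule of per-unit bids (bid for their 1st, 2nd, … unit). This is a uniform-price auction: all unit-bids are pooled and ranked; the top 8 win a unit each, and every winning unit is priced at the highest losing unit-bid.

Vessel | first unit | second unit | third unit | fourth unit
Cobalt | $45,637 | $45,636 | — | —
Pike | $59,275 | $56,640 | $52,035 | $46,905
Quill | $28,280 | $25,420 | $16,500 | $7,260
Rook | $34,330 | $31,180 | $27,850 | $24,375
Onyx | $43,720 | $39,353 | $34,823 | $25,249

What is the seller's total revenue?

Total revenue: $278,584

All unit-bids, highest first — top 8: 59,275 (Pike-1), 56,640 (Pike-2), 52,035 (Pike-3), 46,905 (Pike-4), 45,637 (Cobalt-1), 45,636 (Cobalt-2), 43,720 (Onyx-1), 39,353 (Onyx-2)
First bid not allocated: $34,823.
Allocation: Cobalt 2, Onyx 2, Pike 4. Every unit priced at $34,823.
Revenue = 8 × 34,823 = $278,584.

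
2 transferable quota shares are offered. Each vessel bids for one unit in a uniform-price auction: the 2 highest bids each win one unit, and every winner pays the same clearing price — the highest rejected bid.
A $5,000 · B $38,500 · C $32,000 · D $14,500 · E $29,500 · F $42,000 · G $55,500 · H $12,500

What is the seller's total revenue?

Total revenue: $77,000

Sorting: 55,500 (G), 42,000 (F), 38,500 (B), 32,000 (C), …
Top 2: G, F.
Clearing price = highest rejected bid = $38,500.
Total revenue = 2 × $38,500 = $77,000.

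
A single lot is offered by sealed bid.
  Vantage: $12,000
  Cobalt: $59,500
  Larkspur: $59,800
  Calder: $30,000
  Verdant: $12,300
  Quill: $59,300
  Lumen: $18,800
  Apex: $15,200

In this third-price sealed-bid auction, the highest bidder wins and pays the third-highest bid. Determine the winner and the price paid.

Larkspur pays $59,300

Bids ranked: 59,800 (Larkspur) > 59,500 (Cobalt) > 59,300 (Quill) > 30,000 (Calder) > 18,800 (Lumen) > 15,200 (Apex) > …
Larkspur is highest; pays the third-highest bid, $59,300.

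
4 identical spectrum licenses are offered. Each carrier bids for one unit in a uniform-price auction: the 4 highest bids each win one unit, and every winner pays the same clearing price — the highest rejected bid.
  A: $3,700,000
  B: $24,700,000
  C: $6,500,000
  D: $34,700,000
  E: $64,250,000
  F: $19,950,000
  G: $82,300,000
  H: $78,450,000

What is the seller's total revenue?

Sorting: 82,300,000 (G), 78,450,000 (H), 64,250,000 (E), 34,700,000 (D), 24,700,000 (B), 19,950,000 (F), …
Top 4: G, H, E, D.
Highest unsuccessful bid: $24,700,000 → clearing price.
Total revenue = 4 × $24,700,000 = $98,800,000.

Total revenue: $98,800,000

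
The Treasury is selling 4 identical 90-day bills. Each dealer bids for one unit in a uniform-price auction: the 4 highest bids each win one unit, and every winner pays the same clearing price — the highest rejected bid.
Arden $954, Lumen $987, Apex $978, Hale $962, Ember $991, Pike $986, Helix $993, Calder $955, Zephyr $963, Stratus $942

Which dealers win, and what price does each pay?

Helix, Ember, Lumen, Pike; each pays $978

Ordering the bids: 993 (Helix), 991 (Ember), 987 (Lumen), 986 (Pike), 978 (Apex), 963 (Zephyr), …
The 4 highest are Helix, Ember, Lumen, Pike.
Clearing price = highest rejected bid = $978.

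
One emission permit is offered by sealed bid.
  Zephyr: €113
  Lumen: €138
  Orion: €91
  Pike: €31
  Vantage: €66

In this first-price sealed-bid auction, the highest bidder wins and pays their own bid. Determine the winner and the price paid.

Lumen pays €138

Bids in order: 138 (Lumen) > 113 (Zephyr) > 91 (Orion) > 66 (Vantage) > 31 (Pike)
Lumen has the highest bid and pays exactly that: €138.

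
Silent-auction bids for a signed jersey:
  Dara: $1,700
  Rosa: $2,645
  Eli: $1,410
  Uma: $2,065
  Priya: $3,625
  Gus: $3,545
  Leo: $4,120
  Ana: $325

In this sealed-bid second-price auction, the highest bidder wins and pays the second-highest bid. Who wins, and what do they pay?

Sorting bids: 4,120 (Leo) > 3,625 (Priya) > 3,545 (Gus) > 2,645 (Rosa) > 2,065 (Uma) > 1,700 (Dara) > …
Second-price: Leo pays Priya's bid of $3,625.

Leo pays $3,625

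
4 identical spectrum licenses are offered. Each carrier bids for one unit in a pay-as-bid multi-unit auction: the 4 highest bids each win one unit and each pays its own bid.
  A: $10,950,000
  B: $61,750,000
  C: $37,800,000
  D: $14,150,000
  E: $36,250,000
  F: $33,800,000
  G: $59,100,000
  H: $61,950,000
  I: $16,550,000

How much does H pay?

Sorting: 61,950,000 (H), 61,750,000 (B), 59,100,000 (G), 37,800,000 (C), 36,250,000 (E), 33,800,000 (F), …
Top 4: H, B, G, C.
H wins → own bid $61,950,000.

H pays $61,950,000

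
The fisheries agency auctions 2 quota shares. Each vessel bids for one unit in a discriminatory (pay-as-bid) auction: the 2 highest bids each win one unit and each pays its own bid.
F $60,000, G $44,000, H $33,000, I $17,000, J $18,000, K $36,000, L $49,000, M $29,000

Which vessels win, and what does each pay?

F $60,000, L $49,000

Ordering the bids: 60,000 (F), 49,000 (L), 44,000 (G), 36,000 (K), …
Top 2: F, L.
Each winner pays its own bid: F $60,000, L $49,000.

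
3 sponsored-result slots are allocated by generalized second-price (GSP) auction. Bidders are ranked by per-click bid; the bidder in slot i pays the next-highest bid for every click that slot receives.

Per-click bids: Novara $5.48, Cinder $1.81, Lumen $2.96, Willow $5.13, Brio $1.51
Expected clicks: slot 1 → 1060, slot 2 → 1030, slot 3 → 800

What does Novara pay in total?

Ranked by bid: $5.48 (Novara) > $5.13 (Willow) > $2.96 (Lumen) > $1.81 (Cinder) > …
Novara holds slot 1 → pays next bid $5.13 × 1060 clicks = $5437.80.

Novara pays $5437.80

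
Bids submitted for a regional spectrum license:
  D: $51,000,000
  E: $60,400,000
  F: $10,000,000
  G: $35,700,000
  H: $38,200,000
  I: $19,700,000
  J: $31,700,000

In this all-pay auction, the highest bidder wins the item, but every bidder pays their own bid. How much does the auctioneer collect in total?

Bids in order: 60,400,000 (E) > 51,000,000 (D) > 38,200,000 (H) > 35,700,000 (G) > 31,700,000 (J) > 19,700,000 (I) > …
E wins with the top bid; all bids are sunk regardless.
Every bidder forfeits their bid regardless of winning.
Revenue = 51,000,000 + 60,400,000 + 10,000,000 + 35,700,000 + 38,200,000 + 19,700,000 + 31,700,000 = $246,700,000.

Total revenue: $246,700,000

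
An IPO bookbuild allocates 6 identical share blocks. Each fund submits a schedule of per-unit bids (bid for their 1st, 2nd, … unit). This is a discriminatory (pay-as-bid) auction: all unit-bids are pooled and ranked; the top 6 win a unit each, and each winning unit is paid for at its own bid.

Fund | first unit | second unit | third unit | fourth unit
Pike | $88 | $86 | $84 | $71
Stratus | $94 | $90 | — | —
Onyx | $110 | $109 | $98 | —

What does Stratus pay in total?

Pooled unit-bids ranked (top 6): 110 (Onyx-1), 109 (Onyx-2), 98 (Onyx-3), 94 (Stratus-1), 90 (Stratus-2), 88 (Pike-1)
Next rejected bid: $86 (not a price — pay-as-bid).
Stratus's winning unit-bids: 94 + 90 = $184.

Stratus pays $184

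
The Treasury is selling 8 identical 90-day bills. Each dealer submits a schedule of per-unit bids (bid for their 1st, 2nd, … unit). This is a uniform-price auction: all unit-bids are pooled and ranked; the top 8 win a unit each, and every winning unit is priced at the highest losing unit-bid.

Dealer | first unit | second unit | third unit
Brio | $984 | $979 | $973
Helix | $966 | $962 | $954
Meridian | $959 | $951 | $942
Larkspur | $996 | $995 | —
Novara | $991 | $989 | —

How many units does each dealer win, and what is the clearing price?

Brio 3, Helix 1, Larkspur 2, Novara 2; clearing price $962

All unit-bids, highest first — top 8: 996 (Larkspur-1), 995 (Larkspur-2), 991 (Novara-1), 989 (Novara-2), 984 (Brio-1), 979 (Brio-2), 973 (Brio-3), 966 (Helix-1)
Highest rejected unit-bid = $962.
Allocation: Brio 3, Helix 1, Larkspur 2, Novara 2.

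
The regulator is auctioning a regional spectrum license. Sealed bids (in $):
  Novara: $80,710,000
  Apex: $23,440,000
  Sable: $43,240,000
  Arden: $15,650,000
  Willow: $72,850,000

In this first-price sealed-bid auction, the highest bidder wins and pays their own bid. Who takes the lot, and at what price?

First-price sealed-bid auction: the highest bidder wins and pays their own bid.
Bids ranked: 80,710,000 (Novara) > 72,850,000 (Willow) > 43,240,000 (Sable) > 23,440,000 (Apex) > 15,650,000 (Arden)
First-price: Novara pays what they bid, $80,710,000.

Novara pays $80,710,000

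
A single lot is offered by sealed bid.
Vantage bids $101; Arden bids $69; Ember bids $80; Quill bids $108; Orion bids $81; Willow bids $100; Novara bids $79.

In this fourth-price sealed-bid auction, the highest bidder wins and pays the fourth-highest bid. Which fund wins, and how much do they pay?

Quill pays $81

Rule: the highest bidder wins and pays the fourth-highest bid.
Bids ranked: 108 (Quill) > 101 (Vantage) > 100 (Willow) > 81 (Orion) > 80 (Ember) > 79 (Novara) > …
Quill wins; payment is bid #4 in the ranking = $81.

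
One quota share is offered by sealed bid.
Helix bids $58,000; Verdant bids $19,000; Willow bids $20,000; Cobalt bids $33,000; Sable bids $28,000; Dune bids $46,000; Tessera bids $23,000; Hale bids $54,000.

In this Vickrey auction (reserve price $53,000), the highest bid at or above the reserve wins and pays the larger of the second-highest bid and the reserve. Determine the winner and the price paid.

Helix pays $54,000

Rule: the highest bid at or above the reserve wins and pays the larger of the second-highest bid and the reserve.
Bids ranked: 58,000 (Helix) > 54,000 (Hale) > 46,000 (Dune) > 33,000 (Cobalt) > 28,000 (Sable) > 23,000 (Tessera) > …
Highest eligible bid: Helix at $58,000.
max(second-highest $54,000, reserve $53,000) = $54,000; the reserve does not bind.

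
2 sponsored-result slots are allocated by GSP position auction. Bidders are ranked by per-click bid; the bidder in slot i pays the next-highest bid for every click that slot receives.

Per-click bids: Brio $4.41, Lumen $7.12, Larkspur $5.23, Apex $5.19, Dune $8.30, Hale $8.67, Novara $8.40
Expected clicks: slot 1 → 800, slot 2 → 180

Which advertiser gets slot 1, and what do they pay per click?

Per-click bids in order: $8.67 (Hale) > $8.40 (Novara) > $8.30 (Dune) > …
Slot 1 goes to the first-ranked bidder, Hale, who pays the next bid down: $8.40/click.

Hale; $8.40 per click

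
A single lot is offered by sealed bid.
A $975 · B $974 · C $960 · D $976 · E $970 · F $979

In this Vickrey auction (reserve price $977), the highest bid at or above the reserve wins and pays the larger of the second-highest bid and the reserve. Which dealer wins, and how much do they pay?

Sorting bids: 979 (F) > 976 (D) > 975 (A) > 974 (B) > 970 (E) > 960 (C)
Highest eligible bid: F at $979.
max(second-highest $976, reserve $977) = $977.

F pays $977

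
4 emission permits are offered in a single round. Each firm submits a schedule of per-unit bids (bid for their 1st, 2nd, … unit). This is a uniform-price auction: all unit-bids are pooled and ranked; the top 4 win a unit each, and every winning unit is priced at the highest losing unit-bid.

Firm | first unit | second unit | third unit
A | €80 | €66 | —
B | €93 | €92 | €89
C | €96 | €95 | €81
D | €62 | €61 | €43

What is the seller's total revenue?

Total revenue: €356

Pooled unit-bids ranked (top 4): 96 (C-1), 95 (C-2), 93 (B-1), 92 (B-2)
First bid not allocated: €89.
Allocation: B 2, C 2. Every unit priced at €89.
Revenue = 4 × 89 = €356.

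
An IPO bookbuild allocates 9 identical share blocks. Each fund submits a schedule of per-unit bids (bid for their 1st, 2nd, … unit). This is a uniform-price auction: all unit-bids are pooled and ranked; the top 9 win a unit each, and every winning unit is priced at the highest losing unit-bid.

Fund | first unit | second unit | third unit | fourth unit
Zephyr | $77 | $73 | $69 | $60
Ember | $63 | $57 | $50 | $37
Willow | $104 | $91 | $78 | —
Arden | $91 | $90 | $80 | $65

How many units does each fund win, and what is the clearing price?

All unit-bids, highest first — top 9: 104 (Willow-1), 91 (Willow-2), 91 (Arden-1), 90 (Arden-2), 80 (Arden-3), 78 (Willow-3), 77 (Zephyr-1), 73 (Zephyr-2), 69 (Zephyr-3)
First bid not allocated: $65.
Allocation: Arden 3, Willow 3, Zephyr 3.

Arden 3, Willow 3, Zephyr 3; clearing price $65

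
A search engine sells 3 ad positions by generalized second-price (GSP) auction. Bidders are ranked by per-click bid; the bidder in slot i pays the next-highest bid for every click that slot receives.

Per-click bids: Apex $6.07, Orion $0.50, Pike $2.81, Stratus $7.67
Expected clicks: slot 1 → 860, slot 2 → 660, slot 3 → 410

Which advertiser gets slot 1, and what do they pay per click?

Per-click bids in order: $7.67 (Stratus) > $6.07 (Apex) > $2.81 (Pike) > $0.50 (Orion)
Slot 1 goes to the first-ranked bidder, Stratus, who pays the next bid down: $6.07/click.

Stratus; $6.07 per click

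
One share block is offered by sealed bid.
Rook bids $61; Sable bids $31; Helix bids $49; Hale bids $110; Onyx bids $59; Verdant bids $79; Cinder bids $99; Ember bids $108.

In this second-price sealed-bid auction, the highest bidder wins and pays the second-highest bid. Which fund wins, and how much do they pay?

Second-price sealed-bid auction: the highest bidder wins and pays the second-highest bid.
Bids in order: 110 (Hale) > 108 (Ember) > 99 (Cinder) > 79 (Verdant) > 61 (Rook) > 59 (Onyx) > …
Second-price: Hale pays Ember's bid of $108.

Hale pays $108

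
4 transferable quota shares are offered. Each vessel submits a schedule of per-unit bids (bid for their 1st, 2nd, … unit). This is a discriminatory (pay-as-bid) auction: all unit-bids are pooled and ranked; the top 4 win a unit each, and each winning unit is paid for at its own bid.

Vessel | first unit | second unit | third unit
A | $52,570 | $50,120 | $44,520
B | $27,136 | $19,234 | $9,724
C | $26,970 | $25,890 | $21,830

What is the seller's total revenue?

Total revenue: $174,346

All unit-bids, highest first — top 4: 52,570 (A-1), 50,120 (A-2), 44,520 (A-3), 27,136 (B-1)
Next rejected bid: $26,970 (not a price — pay-as-bid).
Each winning unit pays its own bid.
Revenue = 52,570 + 50,120 + 44,520 + 27,136 = $174,346.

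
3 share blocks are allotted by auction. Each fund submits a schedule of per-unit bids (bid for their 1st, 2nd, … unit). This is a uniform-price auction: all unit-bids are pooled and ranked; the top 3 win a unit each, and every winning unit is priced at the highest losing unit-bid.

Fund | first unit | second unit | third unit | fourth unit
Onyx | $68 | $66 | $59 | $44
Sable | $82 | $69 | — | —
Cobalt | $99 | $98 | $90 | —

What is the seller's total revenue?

Total revenue: $246

All unit-bids, highest first — top 3: 99 (Cobalt-1), 98 (Cobalt-2), 90 (Cobalt-3)
Highest rejected unit-bid = $82.
Allocation: Cobalt 3. Every unit priced at $82.
Revenue = 3 × 82 = $246.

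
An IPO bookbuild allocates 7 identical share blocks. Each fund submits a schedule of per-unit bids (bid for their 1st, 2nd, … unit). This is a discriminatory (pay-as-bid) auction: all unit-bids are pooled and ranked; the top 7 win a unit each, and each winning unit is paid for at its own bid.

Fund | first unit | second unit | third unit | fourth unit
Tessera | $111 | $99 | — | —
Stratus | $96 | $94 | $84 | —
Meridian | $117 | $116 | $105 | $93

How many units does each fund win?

Pooled unit-bids ranked (top 7): 117 (Meridian-1), 116 (Meridian-2), 111 (Tessera-1), 105 (Meridian-3), 99 (Tessera-2), 96 (Stratus-1), 94 (Stratus-2)
Next rejected bid: $93 (not a price — pay-as-bid).
Allocation: Meridian 3, Stratus 2, Tessera 2.

Meridian 3, Stratus 2, Tessera 2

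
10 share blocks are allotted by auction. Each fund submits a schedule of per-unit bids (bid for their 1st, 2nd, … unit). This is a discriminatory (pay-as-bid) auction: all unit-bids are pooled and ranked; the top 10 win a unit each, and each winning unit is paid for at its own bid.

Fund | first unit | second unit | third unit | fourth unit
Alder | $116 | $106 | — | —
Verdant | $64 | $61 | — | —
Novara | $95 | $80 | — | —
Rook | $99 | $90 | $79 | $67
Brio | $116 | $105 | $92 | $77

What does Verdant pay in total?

Verdant pays $0

Merging the schedules and taking the best 10: 116 (Alder-1), 116 (Brio-1), 106 (Alder-2), 105 (Brio-2), 99 (Rook-1), 95 (Novara-1), 92 (Brio-3), 90 (Rook-2), 80 (Novara-2), 79 (Rook-3)
Next rejected bid: $77 (not a price — pay-as-bid).
Verdant wins no units.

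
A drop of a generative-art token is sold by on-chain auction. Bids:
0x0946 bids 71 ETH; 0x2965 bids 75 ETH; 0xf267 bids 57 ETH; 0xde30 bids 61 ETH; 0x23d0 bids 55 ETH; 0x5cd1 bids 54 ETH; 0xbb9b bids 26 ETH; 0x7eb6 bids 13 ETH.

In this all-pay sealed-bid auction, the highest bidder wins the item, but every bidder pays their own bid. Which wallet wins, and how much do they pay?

0x2965 pays 75 ETH

Bids in order: 75 (0x2965) > 71 (0x0946) > 61 (0xde30) > 57 (0xf267) > 55 (0x23d0) > 54 (0x5cd1) > …
0x2965 is highest and takes the item; every bidder forfeits their bid.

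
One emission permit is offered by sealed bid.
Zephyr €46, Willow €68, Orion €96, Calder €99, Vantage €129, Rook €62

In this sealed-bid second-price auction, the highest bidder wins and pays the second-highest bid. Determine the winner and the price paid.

Vantage pays €99

Rule: the highest bidder wins and pays the second-highest bid.
Sorting bids: 129 (Vantage) > 99 (Calder) > 96 (Orion) > 68 (Willow) > 62 (Rook) > 46 (Zephyr)
Second-price: Vantage pays Calder's bid of €99.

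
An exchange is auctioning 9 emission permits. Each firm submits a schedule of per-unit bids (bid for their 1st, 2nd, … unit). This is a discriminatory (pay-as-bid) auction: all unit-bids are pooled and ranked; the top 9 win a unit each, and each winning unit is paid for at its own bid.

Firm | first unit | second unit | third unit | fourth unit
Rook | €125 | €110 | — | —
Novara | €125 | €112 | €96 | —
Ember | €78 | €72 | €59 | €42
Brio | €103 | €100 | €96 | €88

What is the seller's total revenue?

Pooled unit-bids ranked (top 9): 125 (Rook-1), 125 (Novara-1), 112 (Novara-2), 110 (Rook-2), 103 (Brio-1), 100 (Brio-2), 96 (Novara-3), 96 (Brio-3), 88 (Brio-4)
Next rejected bid: €78 (not a price — pay-as-bid).
Each winning unit pays its own bid.
Revenue = 125 + 125 + 112 + 110 + 103 + 100 + 96 + 96 + 88 = €955.

Total revenue: €955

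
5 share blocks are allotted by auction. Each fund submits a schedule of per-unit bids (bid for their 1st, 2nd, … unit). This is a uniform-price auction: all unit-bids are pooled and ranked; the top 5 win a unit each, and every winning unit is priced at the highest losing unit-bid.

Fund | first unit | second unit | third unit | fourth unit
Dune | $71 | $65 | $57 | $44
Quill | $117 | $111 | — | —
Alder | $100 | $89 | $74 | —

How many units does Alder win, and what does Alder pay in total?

All unit-bids, highest first — top 5: 117 (Quill-1), 111 (Quill-2), 100 (Alder-1), 89 (Alder-2), 74 (Alder-3)
The (k+1)-th unit-bid is $71.
Alder wins 3 unit(s) at $71 each.

Alder: 3 units, pays $213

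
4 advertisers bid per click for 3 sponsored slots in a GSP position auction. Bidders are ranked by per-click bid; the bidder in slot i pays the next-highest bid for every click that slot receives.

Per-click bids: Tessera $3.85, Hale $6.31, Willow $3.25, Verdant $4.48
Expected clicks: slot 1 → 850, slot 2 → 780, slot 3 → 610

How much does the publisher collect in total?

Ranked by bid: $6.31 (Hale) > $4.48 (Verdant) > $3.85 (Tessera) > $3.25 (Willow)
Slot 1: Hale pays $4.48 × 850 = $3808.00
Slot 2: Verdant pays $3.85 × 780 = $3003.00
Slot 3: Tessera pays $3.25 × 610 = $1982.50
Total = $8793.50

Total revenue: $8793.50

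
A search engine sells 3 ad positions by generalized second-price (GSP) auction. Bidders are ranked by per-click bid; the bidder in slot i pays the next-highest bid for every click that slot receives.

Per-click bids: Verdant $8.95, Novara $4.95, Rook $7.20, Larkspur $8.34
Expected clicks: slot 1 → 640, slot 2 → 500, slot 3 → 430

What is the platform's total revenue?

Sorting advertisers: $8.95 (Verdant) > $8.34 (Larkspur) > $7.20 (Rook) > $4.95 (Novara)
Slot 1: Verdant pays $8.34 × 640 = $5337.60
Slot 2: Larkspur pays $7.20 × 500 = $3600.00
Slot 3: Rook pays $4.95 × 430 = $2128.50
Total = $11066.10

Total revenue: $11066.10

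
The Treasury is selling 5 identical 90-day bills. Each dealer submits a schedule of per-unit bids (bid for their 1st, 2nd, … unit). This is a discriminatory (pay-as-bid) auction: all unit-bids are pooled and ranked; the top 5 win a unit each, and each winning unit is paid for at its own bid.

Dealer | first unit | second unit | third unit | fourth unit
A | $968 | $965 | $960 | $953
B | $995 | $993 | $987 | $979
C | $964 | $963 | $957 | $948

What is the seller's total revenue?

Total revenue: $4,922

Merging the schedules and taking the best 5: 995 (B-1), 993 (B-2), 987 (B-3), 979 (B-4), 968 (A-1)
Next rejected bid: $965 (not a price — pay-as-bid).
Each winning unit pays its own bid.
Revenue = 995 + 993 + 987 + 979 + 968 = $4,922.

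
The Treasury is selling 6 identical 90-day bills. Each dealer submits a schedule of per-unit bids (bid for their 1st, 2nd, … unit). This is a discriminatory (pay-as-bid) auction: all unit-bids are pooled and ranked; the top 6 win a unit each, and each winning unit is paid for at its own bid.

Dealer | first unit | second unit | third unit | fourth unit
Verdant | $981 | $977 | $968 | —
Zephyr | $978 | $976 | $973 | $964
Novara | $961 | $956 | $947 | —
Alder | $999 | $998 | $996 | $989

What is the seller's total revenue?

Total revenue: $5,941

All unit-bids, highest first — top 6: 999 (Alder-1), 998 (Alder-2), 996 (Alder-3), 989 (Alder-4), 981 (Verdant-1), 978 (Zephyr-1)
Next rejected bid: $977 (not a price — pay-as-bid).
Each winning unit pays its own bid.
Revenue = 999 + 998 + 996 + 989 + 981 + 978 = $5,941.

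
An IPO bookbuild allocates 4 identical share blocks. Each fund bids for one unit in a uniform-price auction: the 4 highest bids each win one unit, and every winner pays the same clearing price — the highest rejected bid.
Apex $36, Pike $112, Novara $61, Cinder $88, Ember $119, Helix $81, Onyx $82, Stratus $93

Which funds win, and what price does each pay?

Ember, Pike, Stratus, Cinder; each pays $82

Ordering the bids: 119 (Ember), 112 (Pike), 93 (Stratus), 88 (Cinder), 82 (Onyx), 81 (Helix), …
Winners (4 units): Ember, Pike, Stratus, Cinder.
Clearing price = highest rejected bid = $82.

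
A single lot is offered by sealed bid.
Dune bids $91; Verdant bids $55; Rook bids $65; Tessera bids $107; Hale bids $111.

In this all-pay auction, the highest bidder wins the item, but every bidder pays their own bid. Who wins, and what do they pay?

Bids in order: 111 (Hale) > 107 (Tessera) > 91 (Dune) > 65 (Rook) > 55 (Verdant)
Hale wins with the top bid; all bids are sunk regardless.

Hale pays $111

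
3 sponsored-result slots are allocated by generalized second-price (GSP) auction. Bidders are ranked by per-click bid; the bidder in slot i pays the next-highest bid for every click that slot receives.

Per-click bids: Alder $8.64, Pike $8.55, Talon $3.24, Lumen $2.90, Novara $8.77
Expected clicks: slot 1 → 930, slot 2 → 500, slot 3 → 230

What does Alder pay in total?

Per-click bids in order: $8.77 (Novara) > $8.64 (Alder) > $8.55 (Pike) > $3.24 (Talon) > …
Alder holds slot 2 → pays next bid $8.55 × 500 clicks = $4275.00.

Alder pays $4275.00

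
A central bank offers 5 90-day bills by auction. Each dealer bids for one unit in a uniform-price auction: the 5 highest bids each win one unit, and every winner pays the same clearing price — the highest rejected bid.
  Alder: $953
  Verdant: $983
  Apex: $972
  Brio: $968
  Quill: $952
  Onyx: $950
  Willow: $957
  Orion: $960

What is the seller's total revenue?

Bids ranked high→low: 983 (Verdant), 972 (Apex), 968 (Brio), 960 (Orion), 957 (Willow), 953 (Alder), 952 (Quill), …
Top 5: Verdant, Apex, Brio, Orion, Willow.
Clearing price = highest rejected bid = $953.
Total revenue = 5 × $953 = $4,765.

Total revenue: $4,765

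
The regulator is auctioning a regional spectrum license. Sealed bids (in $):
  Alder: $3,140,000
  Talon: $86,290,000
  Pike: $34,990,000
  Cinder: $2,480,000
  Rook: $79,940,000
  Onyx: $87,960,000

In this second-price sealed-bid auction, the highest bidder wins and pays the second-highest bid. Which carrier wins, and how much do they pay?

Second-price sealed-bid auction: the highest bidder wins and pays the second-highest bid.
Bids in order: 87,960,000 (Onyx) > 86,290,000 (Talon) > 79,940,000 (Rook) > 34,990,000 (Pike) > 3,140,000 (Alder) > 2,480,000 (Cinder)
Second-price: Onyx pays Talon's bid of $86,290,000.

Onyx pays $86,290,000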